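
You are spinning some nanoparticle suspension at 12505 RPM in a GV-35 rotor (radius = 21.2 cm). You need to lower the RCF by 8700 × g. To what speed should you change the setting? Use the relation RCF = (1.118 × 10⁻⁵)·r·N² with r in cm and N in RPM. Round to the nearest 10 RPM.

Current RCF = 1.118 × 10⁻⁵ × 21.2 × (12505)² = 1.118 × 10⁻⁵ × 21.2 × 156,375,025 ≈ 37,063.4 × g
Target RCF = 37,063.4 − 8,700 = 28,363.4 × g
N² = 28,363.4 / (23.7016 × 10⁻⁵) = 119,668,714
N ≈ √119,668,714 ≈ 10,939.3

N₂ ≈ 10940 RPM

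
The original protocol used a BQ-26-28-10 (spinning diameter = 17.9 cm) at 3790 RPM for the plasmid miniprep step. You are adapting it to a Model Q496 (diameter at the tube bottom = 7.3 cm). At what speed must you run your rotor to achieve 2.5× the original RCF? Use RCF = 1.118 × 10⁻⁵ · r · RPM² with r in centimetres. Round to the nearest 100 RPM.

Original rotor: r = 17.9 / 2 = 8.95 cm
RCF_original = 1.118 × 10⁻⁵ × 8.95 × (3790)² = 1.118 × 10⁻⁵ × 8.95 × 14,364,100 ≈ 1,437.3 × g
Target RCF = 2.5 × 1,437.3 ≈ 3,593.2 × g
Your rotor: r = 7.3 / 2 = 3.65 cm
3,593.2 = 1.118 × 10⁻⁵ × 3.65 × N²
N² = 3,593.2 / (4.0807 × 10⁻⁵) = 88,053,520
N ≈ √88,053,520 ≈ 9,383.7

9400 RPM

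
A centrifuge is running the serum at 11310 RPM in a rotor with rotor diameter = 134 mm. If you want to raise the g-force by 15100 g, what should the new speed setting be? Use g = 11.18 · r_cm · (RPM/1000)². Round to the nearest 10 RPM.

≈ 18150 RPM

r = 134 mm / 2 = 67 mm = 6.7 cm
Current RCF = 11.18 × 6.7 × (11.31)² = 11.18 × 6.7 × 127.9161 ≈ 9,581.7 × g
Target RCF = 9,581.7 + 15,100 = 24,681.7 × g
(N/1000)² = 24,681.7 / 74.906 = 329.5023
N = 1000 × √329.5023 ≈ 18,152.2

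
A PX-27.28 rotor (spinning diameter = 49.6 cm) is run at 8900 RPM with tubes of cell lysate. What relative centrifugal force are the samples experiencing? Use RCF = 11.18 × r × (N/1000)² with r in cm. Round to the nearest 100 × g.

RCF ≈ 22000 x g

r = 49.6 / 2 = 24.8 cm
RCF = 11.18 × r × (N/1000)²
RCF = 11.18 × 24.8 × (8.9)² = 11.18 × 24.8 × 79.21 ≈ 21,962.1 × g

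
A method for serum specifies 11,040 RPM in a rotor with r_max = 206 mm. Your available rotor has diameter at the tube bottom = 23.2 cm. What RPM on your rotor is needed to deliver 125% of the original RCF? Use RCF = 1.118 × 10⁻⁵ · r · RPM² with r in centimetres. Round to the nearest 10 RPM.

≈ 16450 RPM

Original rotor: r = 206 mm = 20.6 cm
RCF_original = 1.118 × 10⁻⁵ × 20.6 × (11040)² = 1.118 × 10⁻⁵ × 20.6 × 121,881,600 ≈ 28,070.3 × g
Target RCF = 1.25 × 28,070.3 ≈ 35,087.9 × g
Your rotor: r = 23.2 / 2 = 11.6 cm
35,087.9 = 1.118 × 10⁻⁵ × 11.6 × N²
N² = 35,087.9 / (12.9688 × 10⁻⁵) = 270,556,258
N ≈ √270,556,258 ≈ 16,448.6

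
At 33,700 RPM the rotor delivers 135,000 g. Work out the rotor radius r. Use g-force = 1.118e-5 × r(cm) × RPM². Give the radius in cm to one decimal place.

≈ 10.6 cm

135000 = 1.118 × 10⁻⁵ × r × (33700)²
r = 135000 / (1.118 × 10⁻⁵ × 1,135,690,000) = 135000 / 12697.01 ≈ 10.632 cm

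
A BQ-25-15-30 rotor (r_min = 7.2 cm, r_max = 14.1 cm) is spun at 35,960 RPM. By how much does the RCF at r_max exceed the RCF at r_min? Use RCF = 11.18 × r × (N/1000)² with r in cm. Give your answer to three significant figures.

99800 g

ΔRCF = 11.18 × (r_max − r_min) × (N/1000)² = 11.18 × 6.9 × 1,293.1216 ≈ 99,754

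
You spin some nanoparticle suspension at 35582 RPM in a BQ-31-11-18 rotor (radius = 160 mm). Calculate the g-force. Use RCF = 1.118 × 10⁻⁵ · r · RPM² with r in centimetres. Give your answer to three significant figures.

≈ 226000 x g

r = 160 mm = 16.0 cm
RCF = 1.118 × 10⁻⁵ × 16 × (35582)² = 1.118 × 10⁻⁵ × 16 × 1,266,078,724 ≈ 226,476.2 × g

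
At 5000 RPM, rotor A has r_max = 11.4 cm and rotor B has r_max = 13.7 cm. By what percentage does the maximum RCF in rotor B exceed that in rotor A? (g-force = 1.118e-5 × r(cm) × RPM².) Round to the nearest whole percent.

20%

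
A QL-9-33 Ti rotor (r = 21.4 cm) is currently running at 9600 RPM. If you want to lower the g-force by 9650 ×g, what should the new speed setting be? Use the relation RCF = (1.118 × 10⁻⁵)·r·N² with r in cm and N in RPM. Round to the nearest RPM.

Current RCF = 1.118 × 10⁻⁵ × 21.4 × (9600)² = 1.118 × 10⁻⁵ × 21.4 × 92,160,000 ≈ 22,049.5 × g
Target RCF = 22,049.5 − 9,650 = 12,399.5 × g
N² = 12,399.5 / (23.9252 × 10⁻⁵) = 51,826,108
N ≈ √51,826,108 ≈ 7,199.0

N₂ ≈ 7199 RPM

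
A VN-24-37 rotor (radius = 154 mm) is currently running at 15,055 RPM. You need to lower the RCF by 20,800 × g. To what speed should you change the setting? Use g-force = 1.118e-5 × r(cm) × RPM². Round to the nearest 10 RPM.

r = 154 mm = 15.4 cm
Current RCF = 1.118 × 10⁻⁵ × 15.4 × (15055)² = 1.118 × 10⁻⁵ × 15.4 × 226,653,025 ≈ 39,023.3 × g
Target RCF = 39,023.3 − 20,800 = 18,223.3 × g
N² = 18,223.3 / (17.2172 × 10⁻⁵) = 105,843,575
N ≈ √105,843,575 ≈ 10,288.0

N₂ ≈ 10290 RPM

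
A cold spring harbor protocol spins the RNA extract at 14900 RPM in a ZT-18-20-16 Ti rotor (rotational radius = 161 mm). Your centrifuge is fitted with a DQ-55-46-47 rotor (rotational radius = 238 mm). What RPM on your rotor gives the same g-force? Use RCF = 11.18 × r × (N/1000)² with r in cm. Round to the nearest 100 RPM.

Original rotor: r = 161 mm = 16.1 cm
RCF_original = 11.18 × 16.1 × (14.9)² = 11.18 × 16.1 × 222.01 ≈ 39,961.4 × g
Your rotor: r = 238 mm = 23.8 cm
39,961.4 = 11.18 × 23.8 × (N/1000)²
(N/1000)² = 39,961.4 / 266.084 = 150.1834
N = 1000 × √150.1834 ≈ 12,254.9

≈ 12300 RPM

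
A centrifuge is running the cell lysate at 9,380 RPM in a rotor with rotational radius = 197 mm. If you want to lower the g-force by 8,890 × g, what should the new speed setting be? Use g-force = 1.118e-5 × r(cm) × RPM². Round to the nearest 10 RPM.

r = 197 mm = 19.7 cm
Current RCF = 1.118 × 10⁻⁵ × 19.7 × (9380)² = 1.118 × 10⁻⁵ × 19.7 × 87,984,400 ≈ 19,378.2 × g
Target RCF = 19,378.2 − 8,890 = 10,488.2 × g
N² = 10,488.2 / (22.0246 × 10⁻⁵) = 47,620,388
N ≈ √47,620,388 ≈ 6,900.8

6900 RPM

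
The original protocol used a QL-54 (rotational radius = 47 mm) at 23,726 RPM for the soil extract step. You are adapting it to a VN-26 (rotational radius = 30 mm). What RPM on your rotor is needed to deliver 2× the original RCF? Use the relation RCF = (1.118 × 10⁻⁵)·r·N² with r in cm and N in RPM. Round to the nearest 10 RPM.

Original rotor: r = 47 mm = 4.7 cm
RCF_original = 1.118 × 10⁻⁵ × 4.7 × (23726)² = 1.118 × 10⁻⁵ × 4.7 × 562,923,076 ≈ 29,579.4 × g
Target RCF = 2 × 29,579.4 ≈ 59,158.8 × g
Your rotor: r = 30 mm = 3.0 cm
59,158.8 = 1.118 × 10⁻⁵ × 3 × N²
N² = 59,158.8 / (3.354 × 10⁻⁵) = 1,763,828,265
N ≈ √1,763,828,265 ≈ 41,998.0

≈ 42000 RPM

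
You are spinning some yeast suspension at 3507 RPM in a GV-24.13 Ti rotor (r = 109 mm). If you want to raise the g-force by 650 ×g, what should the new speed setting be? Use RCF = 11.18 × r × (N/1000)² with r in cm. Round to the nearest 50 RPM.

4200 RPM

r = 109 mm = 10.9 cm
Current RCF = 11.18 × 10.9 × (3.507)² = 11.18 × 10.9 × 12.299049 ≈ 1,498.8 × g
Target RCF = 1,498.8 + 650 = 2,148.8 × g
(N/1000)² = 2,148.8 / 121.862 = 17.63306
N = 1000 × √17.63306 ≈ 4,199.2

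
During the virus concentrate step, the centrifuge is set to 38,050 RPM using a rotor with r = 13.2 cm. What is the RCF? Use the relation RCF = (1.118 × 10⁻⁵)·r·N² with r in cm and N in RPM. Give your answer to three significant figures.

≈ 214000 x g

RCF = 1.118 × 10⁻⁵ × 13.2 × (38050)² = 1.118 × 10⁻⁵ × 13.2 × 1,447,802,500 ≈ 213,660.9 × g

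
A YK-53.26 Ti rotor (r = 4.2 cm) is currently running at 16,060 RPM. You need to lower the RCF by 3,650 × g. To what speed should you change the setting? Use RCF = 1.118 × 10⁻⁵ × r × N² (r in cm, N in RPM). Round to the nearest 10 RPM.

Current RCF = 1.118 × 10⁻⁵ × 4.2 × (16060)² = 1.118 × 10⁻⁵ × 4.2 × 257,923,600 ≈ 12,111.1 × g
Target RCF = 12,111.1 − 3,650 = 8,461.1 × g
N² = 8,461.1 / (4.6956 × 10⁻⁵) = 180,192,095
N ≈ √180,192,095 ≈ 13,423.6

N₂ ≈ 13420 RPM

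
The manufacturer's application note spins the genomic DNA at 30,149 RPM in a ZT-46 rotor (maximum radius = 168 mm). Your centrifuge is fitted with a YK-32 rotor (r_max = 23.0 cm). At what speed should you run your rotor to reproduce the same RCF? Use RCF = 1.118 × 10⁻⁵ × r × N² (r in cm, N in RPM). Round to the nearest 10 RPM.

Original rotor: r = 168 mm = 16.8 cm
RCF_original = 1.118 × 10⁻⁵ × 16.8 × (30149)² = 1.118 × 10⁻⁵ × 16.8 × 908,962,201 ≈ 170,724.9 × g
170,724.9 = 1.118 × 10⁻⁵ × 23 × N²
N² = 170,724.9 / (25.714 × 10⁻⁵) = 663,937,544
N ≈ √663,937,544 ≈ 25,767.0

≈ 25770 RPM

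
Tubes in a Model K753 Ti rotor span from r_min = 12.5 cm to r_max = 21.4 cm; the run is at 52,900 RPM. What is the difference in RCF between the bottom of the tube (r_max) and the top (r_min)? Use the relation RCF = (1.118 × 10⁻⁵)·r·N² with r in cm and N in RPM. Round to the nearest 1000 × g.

ΔRCF = 1.118 × 10⁻⁵ × (r_max − r_min) × N² = 1.118 × 10⁻⁵ × 8.9 × 2,798,410,000 ≈ 278,447.4

≈ 278000 × g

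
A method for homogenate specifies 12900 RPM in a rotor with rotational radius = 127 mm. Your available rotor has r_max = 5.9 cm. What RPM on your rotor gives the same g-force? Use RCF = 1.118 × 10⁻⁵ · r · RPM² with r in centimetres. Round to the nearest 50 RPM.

Original rotor: r = 127 mm = 12.7 cm
RCF_original = 1.118 × 10⁻⁵ × 12.7 × (12900)² = 1.118 × 10⁻⁵ × 12.7 × 166,410,000 ≈ 23,627.9 × g
23,627.9 = 1.118 × 10⁻⁵ × 5.9 × N²
N² = 23,627.9 / (6.5962 × 10⁻⁵) = 358,204,724
N ≈ √358,204,724 ≈ 18,926.3

18950 RPM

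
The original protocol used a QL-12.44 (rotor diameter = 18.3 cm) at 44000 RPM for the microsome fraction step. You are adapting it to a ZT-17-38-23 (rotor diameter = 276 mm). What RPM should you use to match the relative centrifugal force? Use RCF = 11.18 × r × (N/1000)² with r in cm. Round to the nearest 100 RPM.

≈ 35800 RPM

Original rotor: r = 18.3 / 2 = 9.15 cm
RCF_original = 11.18 × 9.15 × (44)² = 11.18 × 9.15 × 1,936 ≈ 198,047 × g
Your rotor: r = 276 mm / 2 = 138 mm = 13.8 cm
198,047 = 11.18 × 13.8 × (N/1000)²
(N/1000)² = 198,047 / 154.284 = 1283.652
N = 1000 × √1283.652 ≈ 35,828.1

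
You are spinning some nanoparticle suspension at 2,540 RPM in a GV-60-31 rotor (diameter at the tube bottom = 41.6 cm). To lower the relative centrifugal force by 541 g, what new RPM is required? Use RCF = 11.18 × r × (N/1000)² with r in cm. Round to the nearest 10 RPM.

r = 41.6 / 2 = 20.8 cm
Current RCF = 11.18 × 20.8 × (2.54)² = 11.18 × 20.8 × 6.4516 ≈ 1,500.3 × g
Target RCF = 1,500.3 − 541 = 959.3 × g
(N/1000)² = 959.3 / 232.544 = 4.125241
N = 1000 × √4.125241 ≈ 2,031.1

2030 RPM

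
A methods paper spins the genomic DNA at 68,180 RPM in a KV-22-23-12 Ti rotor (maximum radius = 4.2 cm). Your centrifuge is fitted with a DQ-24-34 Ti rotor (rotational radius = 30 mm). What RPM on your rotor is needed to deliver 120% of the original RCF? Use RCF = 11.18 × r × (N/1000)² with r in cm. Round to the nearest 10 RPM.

RCF_original = 11.18 × 4.2 × (68.18)² = 11.18 × 4.2 × 4,648.5124 ≈ 218,275.5 × g
Target RCF = 1.2 × 218,275.5 ≈ 261,930.6 × g
Your rotor: r = 30 mm = 3.0 cm
261,930.6 = 11.18 × 3 × (N/1000)²
(N/1000)² = 261,930.6 / 33.54 = 7809.499
N = 1000 × √7809.499 ≈ 88,371.4

88370 RPM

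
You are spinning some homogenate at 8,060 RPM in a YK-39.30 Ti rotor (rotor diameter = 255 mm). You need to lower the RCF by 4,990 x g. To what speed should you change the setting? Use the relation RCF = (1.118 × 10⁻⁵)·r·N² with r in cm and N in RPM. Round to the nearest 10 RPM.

≈ 5470 RPM

r = 255 mm / 2 = 127.5 mm = 12.75 cm
Current RCF = 1.118 × 10⁻⁵ × 12.75 × (8060)² = 1.118 × 10⁻⁵ × 12.75 × 64,963,600 ≈ 9,260.2 × g
Target RCF = 9,260.2 − 4,990 = 4,270.2 × g
N² = 4,270.2 / (14.2545 × 10⁻⁵) = 29,956,856
N ≈ √29,956,856 ≈ 5,473.3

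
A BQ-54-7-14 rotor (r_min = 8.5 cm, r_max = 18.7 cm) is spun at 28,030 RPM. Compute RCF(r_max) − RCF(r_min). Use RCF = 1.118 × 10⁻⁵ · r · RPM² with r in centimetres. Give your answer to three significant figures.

RCF_max = 1.118 × 10⁻⁵ × 18.7 × (28030)² = 1.118 × 10⁻⁵ × 18.7 × 785,680,900 ≈ 164,259.2 × g
RCF_min = 1.118 × 10⁻⁵ × 8.5 × (28030)² = 1.118 × 10⁻⁵ × 8.5 × 785,680,900 ≈ 74,663.3 × g
ΔRCF = 164,259.2 − 74,663.3 = 89,595.9

89600 × g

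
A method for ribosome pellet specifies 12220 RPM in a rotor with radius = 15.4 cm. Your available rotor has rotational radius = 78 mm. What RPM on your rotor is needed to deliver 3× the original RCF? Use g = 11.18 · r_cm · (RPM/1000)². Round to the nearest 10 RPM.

29740 RPM

RCF_original = 11.18 × 15.4 × (12.22)² = 11.18 × 15.4 × 149.3284 ≈ 25,710.2 × g
Target RCF = 3 × 25,710.2 ≈ 77,130.6 × g
Your rotor: r = 78 mm = 7.8 cm
77,130.6 = 11.18 × 7.8 × (N/1000)²
(N/1000)² = 77,130.6 / 87.204 = 884.4847
N = 1000 × √884.4847 ≈ 29,740.3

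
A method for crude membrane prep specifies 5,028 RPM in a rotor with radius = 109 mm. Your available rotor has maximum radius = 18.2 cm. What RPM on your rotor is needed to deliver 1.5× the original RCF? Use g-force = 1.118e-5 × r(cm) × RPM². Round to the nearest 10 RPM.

Original rotor: r = 109 mm = 10.9 cm
RCF_original = 1.118 × 10⁻⁵ × 10.9 × (5028)² = 1.118 × 10⁻⁵ × 10.9 × 25,280,784 ≈ 3,080.8 × g
Target RCF = 1.5 × 3,080.8 ≈ 4,621.2 × g
4,621.2 = 1.118 × 10⁻⁵ × 18.2 × N²
N² = 4,621.2 / (20.3476 × 10⁻⁵) = 22,711,278
N ≈ √22,711,278 ≈ 4,765.6

4770 RPM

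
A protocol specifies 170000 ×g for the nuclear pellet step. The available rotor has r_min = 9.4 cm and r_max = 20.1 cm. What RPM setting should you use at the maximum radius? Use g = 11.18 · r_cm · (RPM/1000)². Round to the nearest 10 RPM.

≈ 27500 RPM

Use r_max = 20.1 cm.
170,000 = 11.18 × 20.1 × (N/1000)²
(N/1000)² = 170,000 / 224.718 = 756.5037
N = 1000 × √756.5037 ≈ 27,504.6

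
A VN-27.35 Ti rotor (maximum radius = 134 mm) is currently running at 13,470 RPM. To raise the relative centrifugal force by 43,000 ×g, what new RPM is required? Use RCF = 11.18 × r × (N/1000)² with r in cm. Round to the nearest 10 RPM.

21640 RPM

r = 134 mm = 13.4 cm
Current RCF = 11.18 × 13.4 × (13.47)² = 11.18 × 13.4 × 181.4409 ≈ 27,182 × g
Target RCF = 27,182 + 43,000 = 70,182 × g
(N/1000)² = 70,182 / 149.812 = 468.4671
N = 1000 × √468.4671 ≈ 21,644.1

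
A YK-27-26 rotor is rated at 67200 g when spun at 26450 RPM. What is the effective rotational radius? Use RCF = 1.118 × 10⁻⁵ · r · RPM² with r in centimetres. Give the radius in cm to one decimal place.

RCF = 1.118 × 10⁻⁵ × r × N²
67200 = 1.118 × 10⁻⁵ × r × (26450)²
r = 67200 / (1.118 × 10⁻⁵ × 699,602,500) = 67200 / 7821.556 ≈ 8.592 cm

≈ 8.6 cm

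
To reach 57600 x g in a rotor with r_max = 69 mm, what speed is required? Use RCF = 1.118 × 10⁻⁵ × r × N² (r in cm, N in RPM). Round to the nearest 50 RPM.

27350 RPM

r = 69 mm = 6.9 cm
57,600 = 1.118 × 10⁻⁵ × 6.9 × N²
N² = 57,600 / (7.7142 × 10⁻⁵) = 746,674,963
N ≈ √746,674,963 ≈ 27,325.4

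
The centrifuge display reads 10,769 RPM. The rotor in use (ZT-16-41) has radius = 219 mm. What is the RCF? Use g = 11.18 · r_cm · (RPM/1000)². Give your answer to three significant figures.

r = 219 mm = 21.9 cm
RCF = 11.18 × 21.9 × (10.769)² = 11.18 × 21.9 × 115.971361 ≈ 28,394.7 × g

RCF ≈ 28400 × g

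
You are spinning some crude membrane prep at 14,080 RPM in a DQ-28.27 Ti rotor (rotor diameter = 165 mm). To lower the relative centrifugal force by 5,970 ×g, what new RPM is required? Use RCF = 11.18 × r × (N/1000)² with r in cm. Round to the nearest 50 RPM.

r = 165 mm / 2 = 82.5 mm = 8.25 cm
Current RCF = 11.18 × 8.25 × (14.08)² = 11.18 × 8.25 × 198.2464 ≈ 18,285.3 × g
Target RCF = 18,285.3 − 5,970 = 12,315.3 × g
(N/1000)² = 12,315.3 / 92.235 = 133.5209
N = 1000 × √133.5209 ≈ 11,555.1

N₂ ≈ 11550 RPM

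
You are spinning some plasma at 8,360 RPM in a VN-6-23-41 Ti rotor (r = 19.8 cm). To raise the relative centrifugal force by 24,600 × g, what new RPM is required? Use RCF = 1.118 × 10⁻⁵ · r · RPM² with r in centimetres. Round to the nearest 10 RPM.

N₂ ≈ 13450 RPM

Current RCF = 1.118 × 10⁻⁵ × 19.8 × (8360)² = 1.118 × 10⁻⁵ × 19.8 × 69,889,600 ≈ 15,471 × g
Target RCF = 15,471 + 24,600 = 40,071 × g
N² = 40,071 / (22.1364 × 10⁻⁵) = 181,018,594
N ≈ √181,018,594 ≈ 13,454.3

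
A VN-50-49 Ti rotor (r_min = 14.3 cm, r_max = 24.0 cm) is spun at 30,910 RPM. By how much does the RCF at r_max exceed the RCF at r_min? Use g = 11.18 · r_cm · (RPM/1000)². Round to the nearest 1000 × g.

104000 x g

RCF_max = 11.18 × 24 × (30.91)² = 11.18 × 24 × 955.4281 ≈ 256,360.5 × g
RCF_min = 11.18 × 14.3 × (30.91)² = 11.18 × 14.3 × 955.4281 ≈ 152,748.1 × g
ΔRCF = 256,360.5 − 152,748.1 = 103,612.4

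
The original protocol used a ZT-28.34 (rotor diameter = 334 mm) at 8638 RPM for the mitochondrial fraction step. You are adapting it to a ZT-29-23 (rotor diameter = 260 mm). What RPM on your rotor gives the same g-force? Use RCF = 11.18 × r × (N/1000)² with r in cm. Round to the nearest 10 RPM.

≈ 9790 RPM

Original rotor: r = 334 mm / 2 = 167 mm = 16.7 cm
RCF_original = 11.18 × 16.7 × (8.638)² = 11.18 × 16.7 × 74.615044 ≈ 13,931.1 × g
Your rotor: r = 260 mm / 2 = 130 mm = 13 cm
13,931.1 = 11.18 × 13 × (N/1000)²
(N/1000)² = 13,931.1 / 145.34 = 95.8518
N = 1000 × √95.8518 ≈ 9,790.4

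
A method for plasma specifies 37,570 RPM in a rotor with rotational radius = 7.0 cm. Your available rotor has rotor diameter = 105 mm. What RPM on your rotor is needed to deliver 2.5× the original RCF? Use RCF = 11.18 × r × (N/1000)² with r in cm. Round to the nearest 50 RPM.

RCF = 11.18 × r × (N/1000)²
RCF_original = 11.18 × 7 × (37.57)² = 11.18 × 7 × 1,411.5049 ≈ 110,464.4 × g
Target RCF = 2.5 × 110,464.4 ≈ 276,161 × g
Your rotor: r = 105 mm / 2 = 52.5 mm = 5.25 cm
276,161 = 11.18 × 5.25 × (N/1000)²
(N/1000)² = 276,161 / 58.695 = 4705.017
N = 1000 × √4705.017 ≈ 68,593.1

68600 RPM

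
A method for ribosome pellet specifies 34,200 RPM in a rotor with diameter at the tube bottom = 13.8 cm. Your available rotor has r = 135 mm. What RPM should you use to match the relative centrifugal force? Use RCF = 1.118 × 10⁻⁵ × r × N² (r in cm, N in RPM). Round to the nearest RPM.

Original rotor: r = 13.8 / 2 = 6.9 cm
RCF_original = 1.118 × 10⁻⁵ × 6.9 × (34200)² = 1.118 × 10⁻⁵ × 6.9 × 1,169,640,000 ≈ 90,228.4 × g
Your rotor: r = 135 mm = 13.5 cm
90,228.4 = 1.118 × 10⁻⁵ × 13.5 × N²
N² = 90,228.4 / (15.093 × 10⁻⁵) = 597,816,206
N ≈ √597,816,206 ≈ 24,450.3

≈ 24450 RPM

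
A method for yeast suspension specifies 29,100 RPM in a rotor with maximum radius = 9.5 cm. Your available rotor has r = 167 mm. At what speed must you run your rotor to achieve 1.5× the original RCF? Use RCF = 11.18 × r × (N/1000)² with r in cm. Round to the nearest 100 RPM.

≈ 26900 RPM

RCF_original = 11.18 × 9.5 × (29.1)² = 11.18 × 9.5 × 846.81 ≈ 89,939.7 × g
Target RCF = 1.5 × 89,939.7 ≈ 134,909.5 × g
Your rotor: r = 167 mm = 16.7 cm
134,909.5 = 11.18 × 16.7 × (N/1000)²
(N/1000)² = 134,909.5 / 186.706 = 722.5772
N = 1000 × √722.5772 ≈ 26,880.8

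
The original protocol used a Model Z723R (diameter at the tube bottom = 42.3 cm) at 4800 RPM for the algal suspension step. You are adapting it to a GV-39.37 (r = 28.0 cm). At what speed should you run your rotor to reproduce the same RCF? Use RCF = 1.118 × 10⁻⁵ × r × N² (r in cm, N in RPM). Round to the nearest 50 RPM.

≈ 4150 RPM

Original rotor: r = 42.3 / 2 = 21.15 cm
RCF_original = 1.118 × 10⁻⁵ × 21.15 × (4800)² = 1.118 × 10⁻⁵ × 21.15 × 23,040,000 ≈ 5,448 × g
5,448 = 1.118 × 10⁻⁵ × 28 × N²
N² = 5,448 / (31.304 × 10⁻⁵) = 17,403,527
N ≈ √17,403,527 ≈ 4,171.8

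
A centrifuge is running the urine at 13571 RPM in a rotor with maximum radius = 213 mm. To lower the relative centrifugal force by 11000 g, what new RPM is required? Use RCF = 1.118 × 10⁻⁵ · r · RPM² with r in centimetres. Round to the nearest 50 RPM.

≈ 11750 RPM

r = 213 mm = 21.3 cm
Current RCF = 1.118 × 10⁻⁵ × 21.3 × (13571)² = 1.118 × 10⁻⁵ × 21.3 × 184,172,041 ≈ 43,857.6 × g
Target RCF = 43,857.6 − 11,000 = 32,857.6 × g
N² = 32,857.6 / (23.8134 × 10⁻⁵) = 137,979,457
N ≈ √137,979,457 ≈ 11,746.5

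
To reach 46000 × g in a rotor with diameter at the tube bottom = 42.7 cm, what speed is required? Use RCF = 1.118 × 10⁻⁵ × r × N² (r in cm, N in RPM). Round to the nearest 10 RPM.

r = 42.7 / 2 = 21.35 cm
RCF = 1.118 × 10⁻⁵ × r × N²
46,000 = 1.118 × 10⁻⁵ × 21.35 × N²
N² = 46,000 / (23.8693 × 10⁻⁵) = 192,716,167
N ≈ √192,716,167 ≈ 13,882.2

≈ 13880 RPM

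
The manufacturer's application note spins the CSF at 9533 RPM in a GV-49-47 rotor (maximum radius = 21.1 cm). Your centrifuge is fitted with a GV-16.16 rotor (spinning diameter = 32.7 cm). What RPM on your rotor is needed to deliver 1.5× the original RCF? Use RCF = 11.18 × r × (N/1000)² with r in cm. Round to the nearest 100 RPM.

≈ 13300 RPM

RCF = 11.18 × r × (N/1000)²
RCF_original = 11.18 × 21.1 × (9.533)² = 11.18 × 21.1 × 90.878089 ≈ 21,438 × g
Target RCF = 1.5 × 21,438 ≈ 32,157 × g
Your rotor: r = 32.7 / 2 = 16.35 cm
32,157 = 11.18 × 16.35 × (N/1000)²
(N/1000)² = 32,157 / 182.793 = 175.9203
N = 1000 × √175.9203 ≈ 13,263.5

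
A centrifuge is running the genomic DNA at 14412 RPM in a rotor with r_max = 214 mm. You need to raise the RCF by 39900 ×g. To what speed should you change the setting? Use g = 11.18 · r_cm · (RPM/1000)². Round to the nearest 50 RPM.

19350 RPM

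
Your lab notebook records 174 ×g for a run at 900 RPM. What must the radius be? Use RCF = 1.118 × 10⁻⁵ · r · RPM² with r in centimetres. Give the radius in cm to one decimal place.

r ≈ 19.2 cm

174 = 1.118 × 10⁻⁵ × r × (900)²
r = 174 / (1.118 × 10⁻⁵ × 810,000) = 174 / 9.0558 ≈ 19.214 cm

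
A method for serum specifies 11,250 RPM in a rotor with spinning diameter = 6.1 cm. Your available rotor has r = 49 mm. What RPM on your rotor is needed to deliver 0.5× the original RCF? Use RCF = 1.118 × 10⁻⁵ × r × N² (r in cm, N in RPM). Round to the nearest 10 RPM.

Original rotor: r = 6.1 / 2 = 3.05 cm
RCF_original = 1.118 × 10⁻⁵ × 3.05 × (11250)² = 1.118 × 10⁻⁵ × 3.05 × 126,562,500 ≈ 4,315.7 × g
Target RCF = 0.5 × 4,315.7 ≈ 2,157.8 × g
Your rotor: r = 49 mm = 4.9 cm
2,157.8 = 1.118 × 10⁻⁵ × 4.9 × N²
N² = 2,157.8 / (5.4782 × 10⁻⁵) = 39,388,850
N ≈ √39,388,850 ≈ 6,276.1

6280 RPM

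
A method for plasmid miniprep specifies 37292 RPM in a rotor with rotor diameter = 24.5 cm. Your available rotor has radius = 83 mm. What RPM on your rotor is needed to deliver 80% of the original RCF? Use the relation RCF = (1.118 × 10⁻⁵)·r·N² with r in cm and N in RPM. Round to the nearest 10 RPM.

Original rotor: r = 24.5 / 2 = 12.25 cm
RCF = 1.118 × 10⁻⁵ × r × N²
RCF_original = 1.118 × 10⁻⁵ × 12.25 × (37292)² = 1.118 × 10⁻⁵ × 12.25 × 1,390,693,264 ≈ 190,462.4 × g
Target RCF = 0.8 × 190,462.4 ≈ 152,369.9 × g
Your rotor: r = 83 mm = 8.3 cm
152,369.9 = 1.118 × 10⁻⁵ × 8.3 × N²
N² = 152,369.9 / (9.2794 × 10⁻⁵) = 1,642,023,191
N ≈ √1,642,023,191 ≈ 40,521.9

40520 RPM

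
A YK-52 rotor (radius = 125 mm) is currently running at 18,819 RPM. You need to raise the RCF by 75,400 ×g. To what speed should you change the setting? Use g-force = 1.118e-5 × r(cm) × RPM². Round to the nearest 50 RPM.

r = 125 mm = 12.5 cm
Current RCF = 1.118 × 10⁻⁵ × 12.5 × (18819)² = 1.118 × 10⁻⁵ × 12.5 × 354,154,761 ≈ 49,493.1 × g
Target RCF = 49,493.1 + 75,400 = 124,893.1 × g
N² = 124,893.1 / (13.975 × 10⁻⁵) = 893,689,445
N ≈ √893,689,445 ≈ 29,894.6

29900 RPM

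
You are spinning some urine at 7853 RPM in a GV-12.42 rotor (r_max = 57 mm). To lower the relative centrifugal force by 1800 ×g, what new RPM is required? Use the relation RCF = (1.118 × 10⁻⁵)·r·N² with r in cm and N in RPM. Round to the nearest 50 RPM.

≈ 5800 RPM

r = 57 mm = 5.7 cm
Current RCF = 1.118 × 10⁻⁵ × 5.7 × (7853)² = 1.118 × 10⁻⁵ × 5.7 × 61,669,609 ≈ 3,930 × g
Target RCF = 3,930 − 1,800 = 2,130 × g
N² = 2,130 / (6.3726 × 10⁻⁵) = 33,424,348
N ≈ √33,424,348 ≈ 5,781.4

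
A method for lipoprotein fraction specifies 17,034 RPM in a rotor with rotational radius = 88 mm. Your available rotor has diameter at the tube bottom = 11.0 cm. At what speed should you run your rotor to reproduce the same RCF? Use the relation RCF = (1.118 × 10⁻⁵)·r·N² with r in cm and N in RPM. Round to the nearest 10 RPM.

21550 RPM

Original rotor: r = 88 mm = 8.8 cm
RCF = 1.118 × 10⁻⁵ × r × N²
RCF_original = 1.118 × 10⁻⁵ × 8.8 × (17034)² = 1.118 × 10⁻⁵ × 8.8 × 290,157,156 ≈ 28,546.8 × g
Your rotor: r = 11.0 / 2 = 5.5 cm
28,546.8 = 1.118 × 10⁻⁵ × 5.5 × N²
N² = 28,546.8 / (6.149 × 10⁻⁵) = 464,251,098
N ≈ √464,251,098 ≈ 21,546.5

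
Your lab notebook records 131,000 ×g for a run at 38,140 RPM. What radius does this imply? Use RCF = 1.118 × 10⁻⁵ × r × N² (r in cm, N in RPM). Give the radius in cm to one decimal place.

r ≈ 8.1 cm

131000 = 1.118 × 10⁻⁵ × r × (38140)²
r = 131000 / (1.118 × 10⁻⁵ × 1,454,659,600) = 131000 / 16263.09 ≈ 8.055 cm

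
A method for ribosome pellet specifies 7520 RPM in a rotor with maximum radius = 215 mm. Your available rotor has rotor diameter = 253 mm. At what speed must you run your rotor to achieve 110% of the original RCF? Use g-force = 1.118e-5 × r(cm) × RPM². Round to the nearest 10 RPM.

Original rotor: r = 215 mm = 21.5 cm
RCF = 1.118 × 10⁻⁵ × r × N²
RCF_original = 1.118 × 10⁻⁵ × 21.5 × (7520)² = 1.118 × 10⁻⁵ × 21.5 × 56,550,400 ≈ 13,593 × g
Target RCF = 1.1 × 13,593 ≈ 14,952.3 × g
Your rotor: r = 253 mm / 2 = 126.5 mm = 12.65 cm
14,952.3 = 1.118 × 10⁻⁵ × 12.65 × N²
N² = 14,952.3 / (14.1427 × 10⁻⁵) = 105,724,508
N ≈ √105,724,508 ≈ 10,282.2

10280 RPM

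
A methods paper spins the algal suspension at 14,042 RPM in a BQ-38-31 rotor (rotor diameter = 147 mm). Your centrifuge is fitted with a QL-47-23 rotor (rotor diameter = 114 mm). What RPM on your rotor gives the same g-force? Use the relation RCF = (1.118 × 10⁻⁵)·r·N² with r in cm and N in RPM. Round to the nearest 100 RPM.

Original rotor: r = 147 mm / 2 = 73.5 mm = 7.35 cm
RCF_original = 1.118 × 10⁻⁵ × 7.35 × (14042)² = 1.118 × 10⁻⁵ × 7.35 × 197,177,764 ≈ 16,202.7 × g
Your rotor: r = 114 mm / 2 = 57 mm = 5.7 cm
16,202.7 = 1.118 × 10⁻⁵ × 5.7 × N²
N² = 16,202.7 / (6.3726 × 10⁻⁵) = 254,255,720
N ≈ √254,255,720 ≈ 15,945.4

15900 RPM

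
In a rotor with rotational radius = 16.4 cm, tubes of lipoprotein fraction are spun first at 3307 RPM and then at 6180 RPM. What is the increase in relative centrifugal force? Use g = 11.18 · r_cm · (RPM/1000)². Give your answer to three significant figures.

RCF₁ = 11.18 × 16.4 × (3.307)² = 11.18 × 16.4 × 10.936249 ≈ 2,005.2 × g
RCF₂ = 11.18 × 16.4 × (6.18)² = 11.18 × 16.4 × 38.1924 ≈ 7,002.7 × g
Increase = 7,002.7 − 2,005.2 = 4,997.5

5000 × g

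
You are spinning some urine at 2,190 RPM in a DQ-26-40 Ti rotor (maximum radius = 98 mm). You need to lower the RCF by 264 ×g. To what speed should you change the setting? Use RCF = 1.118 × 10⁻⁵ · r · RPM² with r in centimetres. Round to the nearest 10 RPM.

r = 98 mm = 9.8 cm
Current RCF = 1.118 × 10⁻⁵ × 9.8 × (2190)² = 1.118 × 10⁻⁵ × 9.8 × 4,796,100 ≈ 525.5 × g
Target RCF = 525.5 − 264 = 261.5 × g
N² = 261.5 / (10.9564 × 10⁻⁵) = 2,386,733
N ≈ √2,386,733 ≈ 1,544.9

1540 RPM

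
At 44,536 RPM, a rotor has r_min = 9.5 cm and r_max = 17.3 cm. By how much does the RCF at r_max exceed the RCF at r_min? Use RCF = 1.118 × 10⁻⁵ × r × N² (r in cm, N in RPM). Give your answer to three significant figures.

≈ 173000 x g

ΔRCF = 1.118 × 10⁻⁵ × (r_max − r_min) × N² = 1.118 × 10⁻⁵ × 7.8 × 1,983,455,296 ≈ 172,965.2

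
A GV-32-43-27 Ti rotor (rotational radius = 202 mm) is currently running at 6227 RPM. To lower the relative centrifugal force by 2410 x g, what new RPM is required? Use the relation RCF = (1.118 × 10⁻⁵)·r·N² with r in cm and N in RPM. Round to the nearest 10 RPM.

5300 RPM

r = 202 mm = 20.2 cm
Current RCF = 1.118 × 10⁻⁵ × 20.2 × (6227)² = 1.118 × 10⁻⁵ × 20.2 × 38,775,529 ≈ 8,756.9 × g
Target RCF = 8,756.9 − 2,410 = 6,346.9 × g
N² = 6,346.9 / (22.5836 × 10⁻⁵) = 28,104,022
N ≈ √28,104,022 ≈ 5,301.3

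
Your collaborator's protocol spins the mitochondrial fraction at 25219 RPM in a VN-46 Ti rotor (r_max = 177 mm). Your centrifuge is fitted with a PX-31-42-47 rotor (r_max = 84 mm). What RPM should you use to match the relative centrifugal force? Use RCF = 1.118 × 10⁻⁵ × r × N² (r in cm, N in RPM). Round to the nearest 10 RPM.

36610 RPM

Original rotor: r = 177 mm = 17.7 cm
RCF_original = 1.118 × 10⁻⁵ × 17.7 × (25219)² = 1.118 × 10⁻⁵ × 17.7 × 635,997,961 ≈ 125,855.1 × g
Your rotor: r = 84 mm = 8.4 cm
125,855.1 = 1.118 × 10⁻⁵ × 8.4 × N²
N² = 125,855.1 / (9.3912 × 10⁻⁵) = 1,340,138,640
N ≈ √1,340,138,640 ≈ 36,607.9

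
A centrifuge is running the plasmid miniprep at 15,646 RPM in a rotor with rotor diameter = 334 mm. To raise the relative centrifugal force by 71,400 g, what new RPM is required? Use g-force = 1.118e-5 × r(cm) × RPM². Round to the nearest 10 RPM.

r = 334 mm / 2 = 167 mm = 16.7 cm
Current RCF = 1.118 × 10⁻⁵ × 16.7 × (15646)² = 1.118 × 10⁻⁵ × 16.7 × 244,797,316 ≈ 45,705.1 × g
Target RCF = 45,705.1 + 71,400 = 117,105.1 × g
N² = 117,105.1 / (18.6706 × 10⁻⁵) = 627,216,587
N ≈ √627,216,587 ≈ 25,044.3

25040 RPM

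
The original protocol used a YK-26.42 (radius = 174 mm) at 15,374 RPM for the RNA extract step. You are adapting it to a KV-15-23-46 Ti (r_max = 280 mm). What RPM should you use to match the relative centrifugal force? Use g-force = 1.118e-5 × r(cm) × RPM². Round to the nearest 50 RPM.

Original rotor: r = 174 mm = 17.4 cm
RCF_original = 1.118 × 10⁻⁵ × 17.4 × (15374)² = 1.118 × 10⁻⁵ × 17.4 × 236,359,876 ≈ 45,979.6 × g
Your rotor: r = 280 mm = 28.0 cm
45,979.6 = 1.118 × 10⁻⁵ × 28 × N²
N² = 45,979.6 / (31.304 × 10⁻⁵) = 146,880,910
N ≈ √146,880,910 ≈ 12,119.4

12100 RPM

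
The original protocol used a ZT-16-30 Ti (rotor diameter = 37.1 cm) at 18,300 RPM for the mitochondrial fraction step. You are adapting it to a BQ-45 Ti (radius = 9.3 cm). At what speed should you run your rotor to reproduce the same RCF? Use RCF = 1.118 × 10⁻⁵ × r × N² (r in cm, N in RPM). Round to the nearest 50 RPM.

25850 RPM

Original rotor: r = 37.1 / 2 = 18.55 cm
RCF_original = 1.118 × 10⁻⁵ × 18.55 × (18300)² = 1.118 × 10⁻⁵ × 18.55 × 334,890,000 ≈ 69,452.5 × g
69,452.5 = 1.118 × 10⁻⁵ × 9.3 × N²
N² = 69,452.5 / (10.3974 × 10⁻⁵) = 667,979,495
N ≈ √667,979,495 ≈ 25,845.3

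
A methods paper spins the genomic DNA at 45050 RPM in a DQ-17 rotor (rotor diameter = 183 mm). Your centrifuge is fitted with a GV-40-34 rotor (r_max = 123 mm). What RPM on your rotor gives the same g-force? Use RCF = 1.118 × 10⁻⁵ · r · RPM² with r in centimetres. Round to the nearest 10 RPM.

Original rotor: r = 183 mm / 2 = 91.5 mm = 9.15 cm
RCF_original = 1.118 × 10⁻⁵ × 9.15 × (45050)² = 1.118 × 10⁻⁵ × 9.15 × 2,029,502,500 ≈ 207,612 × g
Your rotor: r = 123 mm = 12.3 cm
207,612 = 1.118 × 10⁻⁵ × 12.3 × N²
N² = 207,612 / (13.7514 × 10⁻⁵) = 1,509,751,734
N ≈ √1,509,751,734 ≈ 38,855.5

38860 RPM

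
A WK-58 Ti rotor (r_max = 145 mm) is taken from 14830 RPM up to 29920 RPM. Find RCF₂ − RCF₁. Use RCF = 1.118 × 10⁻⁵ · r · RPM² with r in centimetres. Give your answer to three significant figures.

r = 145 mm = 14.5 cm
RCF₁ = 1.118 × 10⁻⁵ × 14.5 × (14830)² = 1.118 × 10⁻⁵ × 14.5 × 219,928,900 ≈ 35,652.7 × g
RCF₂ = 1.118 × 10⁻⁵ × 14.5 × (29920)² = 1.118 × 10⁻⁵ × 14.5 × 895,206,400 ≈ 145,121.9 × g
Increase = 145,121.9 − 35,652.7 = 109,469.2

109000 × g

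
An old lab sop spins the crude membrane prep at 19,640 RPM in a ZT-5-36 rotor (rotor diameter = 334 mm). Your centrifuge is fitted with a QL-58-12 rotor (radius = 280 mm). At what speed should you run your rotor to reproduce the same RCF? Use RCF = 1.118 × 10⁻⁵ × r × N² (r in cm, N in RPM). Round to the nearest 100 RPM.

≈ 15200 RPM

Original rotor: r = 334 mm / 2 = 167 mm = 16.7 cm
RCF_original = 1.118 × 10⁻⁵ × 16.7 × (19640)² = 1.118 × 10⁻⁵ × 16.7 × 385,729,600 ≈ 72,018 × g
Your rotor: r = 280 mm = 28.0 cm
72,018 = 1.118 × 10⁻⁵ × 28 × N²
N² = 72,018 / (31.304 × 10⁻⁵) = 230,060,056
N ≈ √230,060,056 ≈ 15,167.7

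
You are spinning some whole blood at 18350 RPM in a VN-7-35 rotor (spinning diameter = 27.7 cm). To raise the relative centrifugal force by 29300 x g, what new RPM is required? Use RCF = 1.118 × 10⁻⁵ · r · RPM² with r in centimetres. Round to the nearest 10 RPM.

N₂ ≈ 22930 RPM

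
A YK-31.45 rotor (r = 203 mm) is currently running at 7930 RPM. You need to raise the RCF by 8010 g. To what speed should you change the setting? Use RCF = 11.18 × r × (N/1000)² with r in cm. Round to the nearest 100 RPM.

9900 RPM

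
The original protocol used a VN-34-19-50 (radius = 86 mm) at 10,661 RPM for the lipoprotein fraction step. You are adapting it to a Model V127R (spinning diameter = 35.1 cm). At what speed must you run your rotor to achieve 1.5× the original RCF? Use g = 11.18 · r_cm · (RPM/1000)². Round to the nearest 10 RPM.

Original rotor: r = 86 mm = 8.6 cm
RCF_original = 11.18 × 8.6 × (10.661)² = 11.18 × 8.6 × 113.656921 ≈ 10,927.9 × g
Target RCF = 1.5 × 10,927.9 ≈ 16,391.8 × g
Your rotor: r = 35.1 / 2 = 17.55 cm
16,391.8 = 11.18 × 17.55 × (N/1000)²
(N/1000)² = 16,391.8 / 196.209 = 83.54255
N = 1000 × √83.54255 ≈ 9,140.2

9140 RPM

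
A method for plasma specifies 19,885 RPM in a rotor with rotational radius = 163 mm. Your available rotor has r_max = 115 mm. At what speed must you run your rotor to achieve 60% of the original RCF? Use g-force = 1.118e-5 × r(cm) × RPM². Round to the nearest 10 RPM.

18340 RPM

Original rotor: r = 163 mm = 16.3 cm
RCF = 1.118 × 10⁻⁵ × r × N²
RCF_original = 1.118 × 10⁻⁵ × 16.3 × (19885)² = 1.118 × 10⁻⁵ × 16.3 × 395,413,225 ≈ 72,057.7 × g
Target RCF = 0.6 × 72,057.7 ≈ 43,234.6 × g
Your rotor: r = 115 mm = 11.5 cm
43,234.6 = 1.118 × 10⁻⁵ × 11.5 × N²
N² = 43,234.6 / (12.857 × 10⁻⁵) = 336,272,847
N ≈ √336,272,847 ≈ 18,337.7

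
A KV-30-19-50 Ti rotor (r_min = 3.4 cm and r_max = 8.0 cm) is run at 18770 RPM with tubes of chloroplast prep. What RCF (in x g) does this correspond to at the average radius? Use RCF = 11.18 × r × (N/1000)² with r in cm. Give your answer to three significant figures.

r_avg = (3.4 + 8.0) / 2 = 5.7 cm
RCF = 11.18 × 5.7 × (18.77)² = 11.18 × 5.7 × 352.3129 ≈ 22,451.5 × g

22500 x g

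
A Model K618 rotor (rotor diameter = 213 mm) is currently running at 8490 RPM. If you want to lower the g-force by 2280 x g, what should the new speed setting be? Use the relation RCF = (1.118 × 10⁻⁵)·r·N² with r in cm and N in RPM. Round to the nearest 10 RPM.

7280 RPM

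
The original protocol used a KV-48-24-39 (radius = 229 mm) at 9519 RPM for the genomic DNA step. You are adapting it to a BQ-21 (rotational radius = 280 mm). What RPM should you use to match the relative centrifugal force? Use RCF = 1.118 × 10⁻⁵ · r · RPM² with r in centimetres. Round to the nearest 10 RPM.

Original rotor: r = 229 mm = 22.9 cm
RCF_original = 1.118 × 10⁻⁵ × 22.9 × (9519)² = 1.118 × 10⁻⁵ × 22.9 × 90,611,361 ≈ 23,198.5 × g
Your rotor: r = 280 mm = 28.0 cm
23,198.5 = 1.118 × 10⁻⁵ × 28 × N²
N² = 23,198.5 / (31.304 × 10⁻⁵) = 74,107,143
N ≈ √74,107,143 ≈ 8,608.6

≈ 8610 RPM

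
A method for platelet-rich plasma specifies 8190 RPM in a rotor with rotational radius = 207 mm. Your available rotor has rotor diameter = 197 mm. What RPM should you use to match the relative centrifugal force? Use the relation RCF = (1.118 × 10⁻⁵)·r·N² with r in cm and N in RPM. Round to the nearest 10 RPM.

Original rotor: r = 207 mm = 20.7 cm
RCF = 1.118 × 10⁻⁵ × r × N²
RCF_original = 1.118 × 10⁻⁵ × 20.7 × (8190)² = 1.118 × 10⁻⁵ × 20.7 × 67,076,100 ≈ 15,523.2 × g
Your rotor: r = 197 mm / 2 = 98.5 mm = 9.85 cm
15,523.2 = 1.118 × 10⁻⁵ × 9.85 × N²
N² = 15,523.2 / (11.0123 × 10⁻⁵) = 140,962,378
N ≈ √140,962,378 ≈ 11,872.8

11870 RPM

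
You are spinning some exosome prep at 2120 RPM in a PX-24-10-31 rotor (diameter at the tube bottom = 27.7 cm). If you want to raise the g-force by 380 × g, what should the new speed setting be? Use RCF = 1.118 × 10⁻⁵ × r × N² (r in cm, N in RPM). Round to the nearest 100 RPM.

r = 27.7 / 2 = 13.85 cm
Current RCF = 1.118 × 10⁻⁵ × 13.85 × (2120)² = 1.118 × 10⁻⁵ × 13.85 × 4,494,400 ≈ 695.9 × g
Target RCF = 695.9 + 380 = 1,075.9 × g
N² = 1,075.9 / (15.4843 × 10⁻⁵) = 6,948,328
N ≈ √6,948,328 ≈ 2,636.0

≈ 2600 RPM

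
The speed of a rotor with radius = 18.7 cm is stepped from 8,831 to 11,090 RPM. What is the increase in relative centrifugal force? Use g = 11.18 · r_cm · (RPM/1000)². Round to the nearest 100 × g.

≈ 9400 g

RCF₁ = 11.18 × 18.7 × (8.831)² = 11.18 × 18.7 × 77.986561 ≈ 16,304.3 × g
RCF₂ = 11.18 × 18.7 × (11.09)² = 11.18 × 18.7 × 122.9881 ≈ 25,712.6 × g
Increase = 25,712.6 − 16,304.3 = 9,408.3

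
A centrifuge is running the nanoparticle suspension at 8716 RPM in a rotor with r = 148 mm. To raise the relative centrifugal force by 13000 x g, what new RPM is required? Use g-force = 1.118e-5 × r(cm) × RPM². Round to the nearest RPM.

r = 148 mm = 14.8 cm
Current RCF = 1.118 × 10⁻⁵ × 14.8 × (8716)² = 1.118 × 10⁻⁵ × 14.8 × 75,968,656 ≈ 12,570.1 × g
Target RCF = 12,570.1 + 13,000 = 25,570.1 × g
N² = 25,570.1 / (16.5464 × 10⁻⁵) = 154,535,730
N ≈ √154,535,730 ≈ 12,431.2

≈ 12431 RPM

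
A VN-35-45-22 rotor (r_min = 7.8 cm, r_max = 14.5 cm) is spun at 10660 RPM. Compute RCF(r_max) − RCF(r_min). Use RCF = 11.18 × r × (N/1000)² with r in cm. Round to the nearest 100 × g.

RCF_max = 11.18 × 14.5 × (10.66)² = 11.18 × 14.5 × 113.6356 ≈ 18,421.5 × g
RCF_min = 11.18 × 7.8 × (10.66)² = 11.18 × 7.8 × 113.6356 ≈ 9,909.5 × g
ΔRCF = 18,421.5 − 9,909.5 = 8,512

≈ 8500 × g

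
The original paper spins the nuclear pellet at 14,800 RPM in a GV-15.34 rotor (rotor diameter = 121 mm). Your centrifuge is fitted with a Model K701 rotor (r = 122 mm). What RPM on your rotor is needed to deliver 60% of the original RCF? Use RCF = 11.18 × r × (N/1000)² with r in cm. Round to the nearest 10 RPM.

≈ 8070 RPM

Original rotor: r = 121 mm / 2 = 60.5 mm = 6.05 cm
RCF = 11.18 × r × (N/1000)²
RCF_original = 11.18 × 6.05 × (14.8)² = 11.18 × 6.05 × 219.04 ≈ 14,815.6 × g
Target RCF = 0.6 × 14,815.6 ≈ 8,889.4 × g
Your rotor: r = 122 mm = 12.2 cm
8,889.4 = 11.18 × 12.2 × (N/1000)²
(N/1000)² = 8,889.4 / 136.396 = 65.17347
N = 1000 × √65.17347 ≈ 8,073.0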